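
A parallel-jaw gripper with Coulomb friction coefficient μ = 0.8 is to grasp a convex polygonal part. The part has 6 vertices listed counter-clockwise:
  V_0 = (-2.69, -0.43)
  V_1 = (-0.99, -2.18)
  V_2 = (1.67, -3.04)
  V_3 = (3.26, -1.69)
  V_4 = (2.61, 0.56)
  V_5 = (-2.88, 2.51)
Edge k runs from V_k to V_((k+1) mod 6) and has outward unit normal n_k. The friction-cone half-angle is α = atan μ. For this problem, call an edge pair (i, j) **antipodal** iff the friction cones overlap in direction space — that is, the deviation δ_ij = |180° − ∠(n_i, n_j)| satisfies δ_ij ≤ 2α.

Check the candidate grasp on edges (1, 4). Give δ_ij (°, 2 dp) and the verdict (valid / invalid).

δ = 1.64°, valid

α = atan 0.8 = 38.66°;  2α = 77.32°
edge 1: e_1 = (+2.66, -0.86);  n_1 = (-0.3076, -0.9515)
edge 4: e_4 = (-5.49, +1.95);  n_4 = (+0.3347, +0.9423)
∠(n_1, n_4) = 178.36°
δ = |180° − 178.36°| = 1.64°
1.64° ≤ 2α = 77.32°  →  valid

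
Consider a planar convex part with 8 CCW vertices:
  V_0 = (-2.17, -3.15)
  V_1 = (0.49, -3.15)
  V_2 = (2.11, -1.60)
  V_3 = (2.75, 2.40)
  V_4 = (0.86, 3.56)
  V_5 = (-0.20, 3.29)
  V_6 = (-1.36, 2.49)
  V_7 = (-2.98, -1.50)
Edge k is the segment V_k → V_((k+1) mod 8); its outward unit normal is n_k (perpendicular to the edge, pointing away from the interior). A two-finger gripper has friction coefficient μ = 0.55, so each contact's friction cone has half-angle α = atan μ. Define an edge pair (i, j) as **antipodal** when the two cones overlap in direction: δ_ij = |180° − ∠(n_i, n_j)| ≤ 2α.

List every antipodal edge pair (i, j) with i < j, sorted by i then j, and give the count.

count = 10; pairs: (0,3), (0,4), (0,5), (1,4), (1,5), (1,6), (2,5), (2,6), (2,7), (3,7)

α = atan 0.55 = 28.81°;  2α = 57.62°
n_0 = (+0.0000, -1.0000)
n_1 = (+0.6913, -0.7225)
n_2 = (+0.9874, -0.1580)
n_3 = (+0.5231, +0.8523)
n_4 = (-0.2468, +0.9691)
n_5 = (-0.5677, +0.8232)
n_6 = (-0.9265, +0.3762)
n_7 = (-0.8977, -0.4407)
  (0,1): δ = 136.27°  ·
  (0,2): δ = 99.09°  ·
  (0,3): δ = 31.54°  ✓
  (0,4): δ = 14.29°  ✓
  (0,5): δ = 34.59°  ✓
  (0,6): δ = 67.90°  ·
  (0,7): δ = 116.15°  ·
  (1,2): δ = 142.83°  ·
  (1,3): δ = 75.27°  ·
  (1,4): δ = 29.44°  ✓
  (1,5): δ = 9.14°  ✓
  (1,6): δ = 24.17°  ✓
  (1,7): δ = 72.41°  ·
  (2,3): δ = 112.45°  ·
  (2,4): δ = 66.62°  ·
  (2,5): δ = 46.32°  ✓
  (2,6): δ = 13.01°  ✓
  (2,7): δ = 35.24°  ✓
  (3,4): δ = 134.17°  ·
  (3,5): δ = 113.87°  ·
  (3,6): δ = 80.56°  ·
  (3,7): δ = 32.31°  ✓
  (4,5): δ = 159.70°  ·
  (4,6): δ = 126.39°  ·
  (4,7): δ = 78.14°  ·
  (5,6): δ = 146.69°  ·
  (5,7): δ = 98.45°  ·
  (6,7): δ = 131.76°  ·
antipodal pairs: 10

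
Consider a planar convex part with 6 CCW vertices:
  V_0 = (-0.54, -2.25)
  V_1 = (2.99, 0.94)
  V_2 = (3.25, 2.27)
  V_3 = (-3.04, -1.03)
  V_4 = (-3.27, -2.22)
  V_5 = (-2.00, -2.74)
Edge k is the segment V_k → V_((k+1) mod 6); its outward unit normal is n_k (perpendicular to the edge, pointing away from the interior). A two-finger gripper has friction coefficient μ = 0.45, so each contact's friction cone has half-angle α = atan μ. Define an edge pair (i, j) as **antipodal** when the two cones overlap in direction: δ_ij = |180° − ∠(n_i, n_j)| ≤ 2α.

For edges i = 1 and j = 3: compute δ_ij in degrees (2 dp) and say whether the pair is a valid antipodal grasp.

δ = 0.12°, valid

α = atan 0.45 = 24.23°;  2α = 48.46°
edge 1: e_1 = (+0.26, +1.33);  n_1 = (+0.9814, -0.1919)
edge 3: e_3 = (-0.23, -1.19);  n_3 = (-0.9818, +0.1898)
∠(n_1, n_3) = 179.88°
δ = |180° − 179.88°| = 0.12°
0.12° ≤ 2α = 48.46°  →  valid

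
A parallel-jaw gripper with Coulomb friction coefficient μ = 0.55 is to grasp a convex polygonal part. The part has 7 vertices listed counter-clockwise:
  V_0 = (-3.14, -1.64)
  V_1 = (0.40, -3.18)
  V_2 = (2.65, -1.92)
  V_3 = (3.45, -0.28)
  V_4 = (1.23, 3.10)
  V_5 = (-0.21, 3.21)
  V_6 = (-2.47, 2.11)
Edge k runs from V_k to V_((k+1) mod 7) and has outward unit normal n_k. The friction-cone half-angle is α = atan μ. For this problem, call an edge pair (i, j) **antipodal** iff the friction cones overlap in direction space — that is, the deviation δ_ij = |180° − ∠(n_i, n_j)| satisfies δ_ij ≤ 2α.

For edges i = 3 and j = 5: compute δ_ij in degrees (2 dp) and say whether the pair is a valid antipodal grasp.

δ = 97.34°, invalid

α = atan 0.55 = 28.81°;  2α = 57.62°
edge 3: e_3 = (-2.22, +3.38);  n_3 = (+0.8358, +0.5490)
edge 5: e_5 = (-2.26, -1.10);  n_5 = (-0.4376, +0.8992)
∠(n_3, n_5) = 82.66°
δ = |180° − 82.66°| = 97.34°
97.34° > 2α = 57.62°  →  invalid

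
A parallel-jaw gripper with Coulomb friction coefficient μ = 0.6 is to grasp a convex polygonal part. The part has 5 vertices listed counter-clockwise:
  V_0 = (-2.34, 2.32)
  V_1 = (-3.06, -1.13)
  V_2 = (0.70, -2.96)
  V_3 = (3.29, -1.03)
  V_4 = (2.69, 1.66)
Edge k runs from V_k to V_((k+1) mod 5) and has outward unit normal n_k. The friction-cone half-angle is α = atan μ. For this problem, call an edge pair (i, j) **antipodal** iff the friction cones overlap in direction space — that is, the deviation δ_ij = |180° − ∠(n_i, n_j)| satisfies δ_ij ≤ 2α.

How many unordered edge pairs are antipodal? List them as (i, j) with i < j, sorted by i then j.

α = atan 0.6 = 30.96°;  2α = 61.93°
n_0 = (-0.9789, +0.2043)
n_1 = (-0.4376, -0.8992)
n_2 = (+0.5975, -0.8019)
n_3 = (+0.9760, +0.2177)
n_4 = (+0.1301, +0.9915)
  (0,1): δ = 104.16°  ·
  (0,2): δ = 41.52°  ✓
  (0,3): δ = 24.36°  ✓
  (0,4): δ = 94.31°  ·
  (1,2): δ = 117.36°  ·
  (1,3): δ = 51.47°  ✓
  (1,4): δ = 18.48°  ✓
  (2,3): δ = 114.12°  ·
  (2,4): δ = 44.17°  ✓
  (3,4): δ = 110.05°  ·
antipodal pairs: 5

count = 5; pairs: (0,2), (0,3), (1,3), (1,4), (2,4)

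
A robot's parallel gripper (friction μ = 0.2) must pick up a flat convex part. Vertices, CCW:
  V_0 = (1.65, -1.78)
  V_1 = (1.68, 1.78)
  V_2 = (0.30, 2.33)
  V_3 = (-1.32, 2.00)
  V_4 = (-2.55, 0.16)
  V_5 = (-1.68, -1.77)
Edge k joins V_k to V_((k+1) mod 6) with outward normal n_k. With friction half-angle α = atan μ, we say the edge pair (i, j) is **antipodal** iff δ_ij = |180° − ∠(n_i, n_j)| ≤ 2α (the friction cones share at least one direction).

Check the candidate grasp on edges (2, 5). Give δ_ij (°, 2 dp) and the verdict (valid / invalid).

δ = 11.69°, valid

α = atan 0.2 = 11.31°;  2α = 22.62°
edge 2: e_2 = (-1.62, -0.33);  n_2 = (-0.1996, +0.9799)
edge 5: e_5 = (+3.33, -0.01);  n_5 = (-0.0030, -1.0000)
∠(n_2, n_5) = 168.31°
δ = |180° − 168.31°| = 11.69°
11.69° ≤ 2α = 22.62°  →  valid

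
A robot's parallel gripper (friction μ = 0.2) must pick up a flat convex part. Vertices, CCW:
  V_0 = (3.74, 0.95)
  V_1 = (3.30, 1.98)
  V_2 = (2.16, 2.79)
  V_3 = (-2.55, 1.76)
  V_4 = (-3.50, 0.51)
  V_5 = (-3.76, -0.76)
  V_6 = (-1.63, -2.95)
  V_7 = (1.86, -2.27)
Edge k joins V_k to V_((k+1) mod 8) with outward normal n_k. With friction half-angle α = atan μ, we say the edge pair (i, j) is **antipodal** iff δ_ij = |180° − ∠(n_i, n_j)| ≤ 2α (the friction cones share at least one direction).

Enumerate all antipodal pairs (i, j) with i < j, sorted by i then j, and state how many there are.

α = atan 0.2 = 11.31°;  2α = 22.62°
n_0 = (+0.9196, +0.3928)
n_1 = (+0.5792, +0.8152)
n_2 = (-0.2136, +0.9769)
n_3 = (-0.7962, +0.6051)
n_4 = (-0.9797, +0.2006)
n_5 = (-0.7169, -0.6972)
n_6 = (+0.1912, -0.9815)
n_7 = (+0.8636, -0.5042)
  (0,1): δ = 148.53°  ·
  (0,2): δ = 100.80°  ·
  (0,3): δ = 60.37°  ·
  (0,4): δ = 34.70°  ·
  (0,5): δ = 21.07°  ✓
  (0,6): δ = 77.89°  ·
  (0,7): δ = 126.59°  ·
  (1,2): δ = 132.27°  ·
  (1,3): δ = 91.84°  ·
  (1,4): δ = 66.18°  ·
  (1,5): δ = 10.40°  ✓
  (1,6): δ = 46.42°  ·
  (1,7): δ = 95.12°  ·
  (2,3): δ = 139.57°  ·
  (2,4): δ = 113.91°  ·
  (2,5): δ = 58.13°  ·
  (2,6): δ = 1.31°  ✓
  (2,7): δ = 47.39°  ·
  (3,4): δ = 154.34°  ·
  (3,5): δ = 98.56°  ·
  (3,6): δ = 41.74°  ·
  (3,7): δ = 6.96°  ✓
  (4,5): δ = 124.23°  ·
  (4,6): δ = 67.40°  ·
  (4,7): δ = 18.71°  ✓
  (5,6): δ = 123.18°  ·
  (5,7): δ = 74.48°  ·
  (6,7): δ = 131.30°  ·
antipodal pairs: 5

count = 5; pairs: (0,5), (1,5), (2,6), (3,7), (4,7)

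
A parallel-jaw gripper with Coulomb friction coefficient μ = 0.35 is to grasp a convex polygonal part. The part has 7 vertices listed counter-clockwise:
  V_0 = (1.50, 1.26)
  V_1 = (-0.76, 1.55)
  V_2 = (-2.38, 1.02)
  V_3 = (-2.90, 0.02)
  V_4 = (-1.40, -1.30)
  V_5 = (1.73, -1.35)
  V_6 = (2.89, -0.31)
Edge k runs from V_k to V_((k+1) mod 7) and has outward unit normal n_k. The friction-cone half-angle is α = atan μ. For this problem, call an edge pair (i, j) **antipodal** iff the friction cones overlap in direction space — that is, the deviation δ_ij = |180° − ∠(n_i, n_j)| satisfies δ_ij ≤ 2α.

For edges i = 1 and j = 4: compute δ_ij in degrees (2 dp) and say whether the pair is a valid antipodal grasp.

α = atan 0.35 = 19.29°;  2α = 38.58°
edge 1: e_1 = (-1.62, -0.53);  n_1 = (-0.3109, +0.9504)
edge 4: e_4 = (+3.13, -0.05);  n_4 = (-0.0160, -0.9999)
∠(n_1, n_4) = 160.97°
δ = |180° − 160.97°| = 19.03°
19.03° ≤ 2α = 38.58°  →  valid

δ = 19.03°, valid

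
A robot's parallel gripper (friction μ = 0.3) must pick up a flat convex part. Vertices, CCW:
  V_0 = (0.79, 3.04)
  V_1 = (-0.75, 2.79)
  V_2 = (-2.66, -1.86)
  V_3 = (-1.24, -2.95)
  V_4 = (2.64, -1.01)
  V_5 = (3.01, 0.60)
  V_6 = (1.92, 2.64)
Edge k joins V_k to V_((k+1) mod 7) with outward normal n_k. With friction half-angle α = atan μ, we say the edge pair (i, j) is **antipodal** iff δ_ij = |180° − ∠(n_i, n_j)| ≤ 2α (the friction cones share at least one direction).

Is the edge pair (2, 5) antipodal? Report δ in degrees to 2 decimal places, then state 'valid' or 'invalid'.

α = atan 0.3 = 16.70°;  2α = 33.40°
edge 2: e_2 = (+1.42, -1.09);  n_2 = (-0.6089, -0.7932)
edge 5: e_5 = (-1.09, +2.04);  n_5 = (+0.8820, +0.4713)
∠(n_2, n_5) = 155.63°
δ = |180° − 155.63°| = 24.37°
24.37° ≤ 2α = 33.40°  →  valid

δ = 24.37°, valid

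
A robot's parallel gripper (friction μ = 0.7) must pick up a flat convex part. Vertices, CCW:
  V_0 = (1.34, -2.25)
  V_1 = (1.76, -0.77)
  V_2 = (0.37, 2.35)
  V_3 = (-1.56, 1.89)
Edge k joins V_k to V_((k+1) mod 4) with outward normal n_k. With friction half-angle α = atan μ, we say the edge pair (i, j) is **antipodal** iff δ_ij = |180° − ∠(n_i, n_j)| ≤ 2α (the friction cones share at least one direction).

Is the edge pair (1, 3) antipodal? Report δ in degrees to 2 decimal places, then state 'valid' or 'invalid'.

α = atan 0.7 = 34.99°;  2α = 69.98°
edge 1: e_1 = (-1.39, +3.12);  n_1 = (+0.9134, +0.4070)
edge 3: e_3 = (+2.90, -4.14);  n_3 = (-0.8190, -0.5737)
∠(n_1, n_3) = 169.00°
δ = |180° − 169.00°| = 11.00°
11.00° ≤ 2α = 69.98°  →  valid

δ = 11.00°, valid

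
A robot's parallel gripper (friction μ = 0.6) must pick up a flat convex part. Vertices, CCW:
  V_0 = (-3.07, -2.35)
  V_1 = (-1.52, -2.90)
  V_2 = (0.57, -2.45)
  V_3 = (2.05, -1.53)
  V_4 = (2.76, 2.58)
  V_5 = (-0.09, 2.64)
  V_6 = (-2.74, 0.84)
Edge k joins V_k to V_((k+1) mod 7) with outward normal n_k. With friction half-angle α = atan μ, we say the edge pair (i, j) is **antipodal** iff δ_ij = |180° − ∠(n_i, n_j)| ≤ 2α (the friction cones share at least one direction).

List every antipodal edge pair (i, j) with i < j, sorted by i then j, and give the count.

α = atan 0.6 = 30.96°;  2α = 61.93°
n_0 = (-0.3344, -0.9424)
n_1 = (+0.2105, -0.9776)
n_2 = (+0.5279, -0.8493)
n_3 = (+0.9854, -0.1702)
n_4 = (+0.0210, +0.9998)
n_5 = (-0.5619, +0.8272)
n_6 = (-0.9947, +0.1029)
  (0,1): δ = 148.31°  ·
  (0,2): δ = 128.60°  ·
  (0,3): δ = 80.26°  ·
  (0,4): δ = 18.33°  ✓
  (0,5): δ = 53.72°  ✓
  (0,6): δ = 103.63°  ·
  (1,2): δ = 160.28°  ·
  (1,3): δ = 111.95°  ·
  (1,4): δ = 13.36°  ✓
  (1,5): δ = 22.04°  ✓
  (1,6): δ = 71.94°  ·
  (2,3): δ = 131.67°  ·
  (2,4): δ = 33.07°  ✓
  (2,5): δ = 2.32°  ✓
  (2,6): δ = 52.23°  ✓
  (3,4): δ = 81.40°  ·
  (3,5): δ = 46.01°  ✓
  (3,6): δ = 3.89°  ✓
  (4,5): δ = 144.61°  ·
  (4,6): δ = 94.70°  ·
  (5,6): δ = 130.09°  ·
antipodal pairs: 9

count = 9; pairs: (0,4), (0,5), (1,4), (1,5), (2,4), (2,5), (2,6), (3,5), (3,6)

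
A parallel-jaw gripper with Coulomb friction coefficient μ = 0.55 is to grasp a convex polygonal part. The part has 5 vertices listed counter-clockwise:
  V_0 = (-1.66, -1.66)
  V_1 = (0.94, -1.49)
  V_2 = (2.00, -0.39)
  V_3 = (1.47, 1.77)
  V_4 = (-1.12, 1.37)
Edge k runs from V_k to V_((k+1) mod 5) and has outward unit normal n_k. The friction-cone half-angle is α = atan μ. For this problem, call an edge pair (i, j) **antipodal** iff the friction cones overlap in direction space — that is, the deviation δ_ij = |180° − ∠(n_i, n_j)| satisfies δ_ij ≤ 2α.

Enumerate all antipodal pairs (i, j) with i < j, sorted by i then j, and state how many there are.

α = atan 0.55 = 28.81°;  2α = 57.62°
n_0 = (+0.0652, -0.9979)
n_1 = (+0.7201, -0.6939)
n_2 = (+0.9712, +0.2383)
n_3 = (-0.1526, +0.9883)
n_4 = (-0.9845, +0.1755)
  (0,1): δ = 137.68°  ·
  (0,2): δ = 79.95°  ·
  (0,3): δ = 5.04°  ✓
  (0,4): δ = 76.15°  ·
  (1,2): δ = 122.27°  ·
  (1,3): δ = 37.28°  ✓
  (1,4): δ = 33.83°  ✓
  (2,3): δ = 95.01°  ·
  (2,4): δ = 23.89°  ✓
  (3,4): δ = 108.88°  ·
antipodal pairs: 4

count = 4; pairs: (0,3), (1,3), (1,4), (2,4)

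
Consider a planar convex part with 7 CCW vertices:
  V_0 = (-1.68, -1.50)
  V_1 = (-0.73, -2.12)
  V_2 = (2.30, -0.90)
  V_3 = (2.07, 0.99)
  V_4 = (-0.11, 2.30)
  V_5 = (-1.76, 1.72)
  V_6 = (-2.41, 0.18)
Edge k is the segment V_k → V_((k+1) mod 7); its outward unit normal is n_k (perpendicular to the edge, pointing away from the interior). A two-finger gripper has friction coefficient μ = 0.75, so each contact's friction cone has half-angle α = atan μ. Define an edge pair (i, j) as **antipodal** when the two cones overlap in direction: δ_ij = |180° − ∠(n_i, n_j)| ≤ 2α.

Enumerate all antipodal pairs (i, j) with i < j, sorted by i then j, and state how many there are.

count = 9; pairs: (0,2), (0,3), (0,4), (1,3), (1,4), (1,5), (2,5), (2,6), (3,6)

α = atan 0.75 = 36.87°;  2α = 73.74°
n_0 = (-0.5465, -0.8374)
n_1 = (+0.3735, -0.9276)
n_2 = (+0.9927, +0.1208)
n_3 = (+0.5151, +0.8571)
n_4 = (-0.3316, +0.9434)
n_5 = (-0.9213, +0.3889)
n_6 = (-0.9172, -0.3985)
  (0,1): δ = 124.94°  ·
  (0,2): δ = 49.93°  ✓
  (0,3): δ = 2.13°  ✓
  (0,4): δ = 52.50°  ✓
  (0,5): δ = 100.25°  ·
  (0,6): δ = 146.62°  ·
  (1,2): δ = 104.99°  ·
  (1,3): δ = 52.93°  ✓
  (1,4): δ = 2.56°  ✓
  (1,5): δ = 45.18°  ✓
  (1,6): δ = 91.55°  ·
  (2,3): δ = 127.94°  ·
  (2,4): δ = 77.57°  ·
  (2,5): δ = 29.82°  ✓
  (2,6): δ = 16.55°  ✓
  (3,4): δ = 129.63°  ·
  (3,5): δ = 81.88°  ·
  (3,6): δ = 35.51°  ✓
  (4,5): δ = 132.25°  ·
  (4,6): δ = 85.88°  ·
  (5,6): δ = 133.63°  ·
antipodal pairs: 9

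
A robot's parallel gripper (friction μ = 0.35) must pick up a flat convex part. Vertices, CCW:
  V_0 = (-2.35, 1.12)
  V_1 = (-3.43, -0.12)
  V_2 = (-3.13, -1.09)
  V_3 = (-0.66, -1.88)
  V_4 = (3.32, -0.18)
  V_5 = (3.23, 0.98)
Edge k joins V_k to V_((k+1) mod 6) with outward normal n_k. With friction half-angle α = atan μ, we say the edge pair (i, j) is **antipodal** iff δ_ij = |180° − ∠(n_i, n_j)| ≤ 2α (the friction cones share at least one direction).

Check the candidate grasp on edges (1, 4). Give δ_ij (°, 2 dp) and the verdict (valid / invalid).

α = atan 0.35 = 19.29°;  2α = 38.58°
edge 1: e_1 = (+0.30, -0.97);  n_1 = (-0.9554, -0.2955)
edge 4: e_4 = (-0.09, +1.16);  n_4 = (+0.9970, +0.0774)
∠(n_1, n_4) = 167.25°
δ = |180° − 167.25°| = 12.75°
12.75° ≤ 2α = 38.58°  →  valid

δ = 12.75°, valid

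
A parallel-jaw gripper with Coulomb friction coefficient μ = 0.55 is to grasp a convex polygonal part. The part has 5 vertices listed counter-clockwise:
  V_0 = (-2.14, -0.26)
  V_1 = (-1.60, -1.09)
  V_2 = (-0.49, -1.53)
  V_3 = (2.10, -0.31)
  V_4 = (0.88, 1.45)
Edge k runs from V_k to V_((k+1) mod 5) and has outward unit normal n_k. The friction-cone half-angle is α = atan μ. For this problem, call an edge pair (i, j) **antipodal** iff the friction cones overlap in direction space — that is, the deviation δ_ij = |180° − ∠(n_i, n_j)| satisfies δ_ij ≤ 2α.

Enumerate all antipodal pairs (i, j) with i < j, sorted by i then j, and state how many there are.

count = 4; pairs: (0,3), (1,3), (1,4), (2,4)

α = atan 0.55 = 28.81°;  2α = 57.62°
n_0 = (-0.8382, -0.5453)
n_1 = (-0.3685, -0.9296)
n_2 = (+0.4261, -0.9047)
n_3 = (+0.8219, +0.5697)
n_4 = (-0.4927, +0.8702)
  (0,1): δ = 144.67°  ·
  (0,2): δ = 97.83°  ·
  (0,3): δ = 1.68°  ✓
  (0,4): δ = 86.47°  ·
  (1,2): δ = 133.15°  ·
  (1,3): δ = 33.65°  ✓
  (1,4): δ = 51.14°  ✓
  (2,3): δ = 80.49°  ·
  (2,4): δ = 4.30°  ✓
  (3,4): δ = 95.21°  ·
antipodal pairs: 4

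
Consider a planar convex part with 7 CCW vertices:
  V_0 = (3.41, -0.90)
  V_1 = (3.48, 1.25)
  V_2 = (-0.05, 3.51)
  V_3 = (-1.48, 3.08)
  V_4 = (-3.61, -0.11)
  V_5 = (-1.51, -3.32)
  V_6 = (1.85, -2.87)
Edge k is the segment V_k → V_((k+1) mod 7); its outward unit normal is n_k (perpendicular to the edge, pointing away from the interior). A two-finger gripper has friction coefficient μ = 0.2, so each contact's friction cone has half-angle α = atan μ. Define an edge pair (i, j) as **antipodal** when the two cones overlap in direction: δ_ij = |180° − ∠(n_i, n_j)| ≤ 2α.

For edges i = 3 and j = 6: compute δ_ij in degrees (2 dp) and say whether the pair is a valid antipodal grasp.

δ = 4.64°, valid

α = atan 0.2 = 11.31°;  2α = 22.62°
edge 3: e_3 = (-2.13, -3.19);  n_3 = (-0.8316, +0.5553)
edge 6: e_6 = (+1.56, +1.97);  n_6 = (+0.7840, -0.6208)
∠(n_3, n_6) = 175.36°
δ = |180° − 175.36°| = 4.64°
4.64° ≤ 2α = 22.62°  →  valid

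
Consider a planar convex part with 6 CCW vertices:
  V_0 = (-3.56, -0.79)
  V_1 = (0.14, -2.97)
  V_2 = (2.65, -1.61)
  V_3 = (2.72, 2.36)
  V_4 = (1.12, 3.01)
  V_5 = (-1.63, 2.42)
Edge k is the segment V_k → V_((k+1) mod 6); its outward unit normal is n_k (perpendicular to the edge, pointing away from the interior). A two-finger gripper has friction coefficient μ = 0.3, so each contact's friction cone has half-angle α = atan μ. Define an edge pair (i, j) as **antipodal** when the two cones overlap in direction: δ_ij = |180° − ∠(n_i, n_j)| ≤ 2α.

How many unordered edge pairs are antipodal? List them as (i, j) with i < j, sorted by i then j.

α = atan 0.3 = 16.70°;  2α = 33.40°
n_0 = (-0.5076, -0.8616)
n_1 = (+0.4764, -0.8792)
n_2 = (+0.9998, -0.0176)
n_3 = (+0.3764, +0.9265)
n_4 = (-0.2098, +0.9778)
n_5 = (-0.8570, +0.5153)
  (0,1): δ = 121.04°  ·
  (0,2): δ = 60.50°  ·
  (0,3): δ = 8.40°  ✓
  (0,4): δ = 42.62°  ·
  (0,5): δ = 89.49°  ·
  (1,2): δ = 119.46°  ·
  (1,3): δ = 50.56°  ·
  (1,4): δ = 16.34°  ✓
  (1,5): δ = 30.53°  ✓
  (2,3): δ = 111.10°  ·
  (2,4): δ = 76.88°  ·
  (2,5): δ = 30.01°  ✓
  (3,4): δ = 145.78°  ·
  (3,5): δ = 98.91°  ·
  (4,5): δ = 133.13°  ·
antipodal pairs: 4

count = 4; pairs: (0,3), (1,4), (1,5), (2,5)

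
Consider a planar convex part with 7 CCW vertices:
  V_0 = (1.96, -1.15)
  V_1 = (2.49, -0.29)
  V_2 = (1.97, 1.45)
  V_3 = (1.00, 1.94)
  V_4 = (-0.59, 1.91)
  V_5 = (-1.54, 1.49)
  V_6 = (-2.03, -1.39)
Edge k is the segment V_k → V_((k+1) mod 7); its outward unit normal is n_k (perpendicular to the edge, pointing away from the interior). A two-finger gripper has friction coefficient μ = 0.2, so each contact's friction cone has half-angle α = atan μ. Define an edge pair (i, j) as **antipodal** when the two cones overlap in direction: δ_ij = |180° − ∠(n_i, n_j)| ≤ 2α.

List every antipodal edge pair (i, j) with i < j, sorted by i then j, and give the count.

α = atan 0.2 = 11.31°;  2α = 22.62°
n_0 = (+0.8513, -0.5246)
n_1 = (+0.9581, +0.2863)
n_2 = (+0.4509, +0.8926)
n_3 = (-0.0189, +0.9998)
n_4 = (-0.4044, +0.9146)
n_5 = (-0.9858, +0.1677)
n_6 = (+0.0600, -0.9982)
  (0,1): δ = 131.72°  ·
  (0,2): δ = 85.16°  ·
  (0,3): δ = 57.27°  ·
  (0,4): δ = 34.50°  ·
  (0,5): δ = 21.99°  ✓
  (0,6): δ = 125.09°  ·
  (1,2): δ = 133.44°  ·
  (1,3): δ = 105.56°  ·
  (1,4): δ = 82.79°  ·
  (1,5): δ = 26.29°  ·
  (1,6): δ = 76.80°  ·
  (2,3): δ = 152.12°  ·
  (2,4): δ = 129.35°  ·
  (2,5): δ = 72.85°  ·
  (2,6): δ = 30.24°  ·
  (3,4): δ = 157.23°  ·
  (3,5): δ = 100.74°  ·
  (3,6): δ = 2.36°  ✓
  (4,5): δ = 123.51°  ·
  (4,6): δ = 20.41°  ✓
  (5,6): δ = 76.90°  ·
antipodal pairs: 3

count = 3; pairs: (0,5), (3,6), (4,6)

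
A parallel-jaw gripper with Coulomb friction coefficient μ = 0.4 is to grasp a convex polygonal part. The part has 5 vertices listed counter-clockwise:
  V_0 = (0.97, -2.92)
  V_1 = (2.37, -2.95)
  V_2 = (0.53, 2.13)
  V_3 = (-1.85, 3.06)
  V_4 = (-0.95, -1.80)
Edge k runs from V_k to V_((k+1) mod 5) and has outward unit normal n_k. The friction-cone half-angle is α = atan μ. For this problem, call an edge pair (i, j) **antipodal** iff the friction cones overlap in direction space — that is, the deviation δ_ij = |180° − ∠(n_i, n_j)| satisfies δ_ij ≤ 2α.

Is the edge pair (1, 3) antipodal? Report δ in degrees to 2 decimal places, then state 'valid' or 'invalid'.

α = atan 0.4 = 21.80°;  2α = 43.60°
edge 1: e_1 = (-1.84, +5.08);  n_1 = (+0.9402, +0.3406)
edge 3: e_3 = (+0.90, -4.86);  n_3 = (-0.9833, -0.1821)
∠(n_1, n_3) = 170.58°
δ = |180° − 170.58°| = 9.42°
9.42° ≤ 2α = 43.60°  →  valid

δ = 9.42°, valid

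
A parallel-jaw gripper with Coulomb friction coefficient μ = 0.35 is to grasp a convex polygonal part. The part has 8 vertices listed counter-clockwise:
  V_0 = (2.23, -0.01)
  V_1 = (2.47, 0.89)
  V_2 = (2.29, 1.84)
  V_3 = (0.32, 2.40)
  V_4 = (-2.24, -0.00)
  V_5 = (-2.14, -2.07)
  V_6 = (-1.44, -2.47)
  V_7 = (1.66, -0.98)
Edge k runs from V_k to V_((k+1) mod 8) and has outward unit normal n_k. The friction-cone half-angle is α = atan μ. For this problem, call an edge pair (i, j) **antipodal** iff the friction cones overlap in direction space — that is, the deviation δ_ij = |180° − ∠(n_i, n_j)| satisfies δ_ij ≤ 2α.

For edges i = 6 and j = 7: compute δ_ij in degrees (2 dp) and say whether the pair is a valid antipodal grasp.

δ = 146.11°, invalid

α = atan 0.35 = 19.29°;  2α = 38.58°
edge 6: e_6 = (+3.10, +1.49);  n_6 = (+0.4332, -0.9013)
edge 7: e_7 = (+0.57, +0.97);  n_7 = (+0.8622, -0.5066)
∠(n_6, n_7) = 33.89°
δ = |180° − 33.89°| = 146.11°
146.11° > 2α = 38.58°  →  invalid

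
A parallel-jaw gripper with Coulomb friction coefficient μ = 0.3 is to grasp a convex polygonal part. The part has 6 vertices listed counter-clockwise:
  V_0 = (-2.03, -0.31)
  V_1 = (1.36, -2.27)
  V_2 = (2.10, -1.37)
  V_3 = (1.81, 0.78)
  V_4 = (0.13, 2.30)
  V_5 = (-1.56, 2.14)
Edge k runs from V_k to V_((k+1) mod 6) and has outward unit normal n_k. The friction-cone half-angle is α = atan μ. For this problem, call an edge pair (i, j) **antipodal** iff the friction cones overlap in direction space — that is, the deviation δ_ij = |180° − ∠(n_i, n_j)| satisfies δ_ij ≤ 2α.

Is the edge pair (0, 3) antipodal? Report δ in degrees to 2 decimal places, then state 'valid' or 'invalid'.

δ = 12.10°, valid

α = atan 0.3 = 16.70°;  2α = 33.40°
edge 0: e_0 = (+3.39, -1.96);  n_0 = (-0.5005, -0.8657)
edge 3: e_3 = (-1.68, +1.52);  n_3 = (+0.6709, +0.7415)
∠(n_0, n_3) = 167.90°
δ = |180° − 167.90°| = 12.10°
12.10° ≤ 2α = 33.40°  →  valid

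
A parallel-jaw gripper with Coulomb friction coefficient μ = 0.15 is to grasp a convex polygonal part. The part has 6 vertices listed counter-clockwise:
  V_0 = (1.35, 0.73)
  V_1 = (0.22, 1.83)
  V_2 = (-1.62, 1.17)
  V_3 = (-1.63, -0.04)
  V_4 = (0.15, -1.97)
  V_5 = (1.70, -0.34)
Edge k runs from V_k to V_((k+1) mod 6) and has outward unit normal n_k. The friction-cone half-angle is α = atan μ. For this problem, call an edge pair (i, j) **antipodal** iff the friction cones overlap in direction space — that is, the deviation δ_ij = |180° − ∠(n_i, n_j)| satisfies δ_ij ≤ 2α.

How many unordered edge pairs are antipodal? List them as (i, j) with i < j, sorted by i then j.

count = 1; pairs: (0,3)

α = atan 0.15 = 8.53°;  2α = 17.06°
n_0 = (+0.6975, +0.7166)
n_1 = (-0.3376, +0.9413)
n_2 = (-1.0000, +0.0083)
n_3 = (-0.7351, -0.6780)
n_4 = (+0.7247, -0.6891)
n_5 = (+0.9504, +0.3109)
  (0,1): δ = 116.04°  ·
  (0,2): δ = 46.24°  ·
  (0,3): δ = 3.09°  ✓
  (0,4): δ = 90.67°  ·
  (0,5): δ = 152.34°  ·
  (1,2): δ = 110.21°  ·
  (1,3): δ = 67.05°  ·
  (1,4): δ = 26.71°  ·
  (1,5): δ = 88.38°  ·
  (2,3): δ = 136.84°  ·
  (2,4): δ = 43.09°  ·
  (2,5): δ = 18.59°  ·
  (3,4): δ = 86.24°  ·
  (3,5): δ = 24.57°  ·
  (4,5): δ = 118.33°  ·
antipodal pairs: 1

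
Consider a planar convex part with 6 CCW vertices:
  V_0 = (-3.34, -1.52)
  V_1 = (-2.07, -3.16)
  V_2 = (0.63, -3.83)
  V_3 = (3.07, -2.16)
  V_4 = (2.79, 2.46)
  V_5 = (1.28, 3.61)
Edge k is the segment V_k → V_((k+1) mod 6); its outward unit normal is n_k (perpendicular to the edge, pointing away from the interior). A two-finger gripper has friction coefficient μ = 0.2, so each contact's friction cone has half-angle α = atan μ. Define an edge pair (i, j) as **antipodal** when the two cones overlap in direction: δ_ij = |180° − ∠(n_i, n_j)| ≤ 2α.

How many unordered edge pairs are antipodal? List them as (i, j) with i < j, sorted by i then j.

count = 2; pairs: (0,4), (2,5)

α = atan 0.2 = 11.31°;  2α = 22.62°
n_0 = (-0.7906, -0.6123)
n_1 = (-0.2408, -0.9706)
n_2 = (+0.5648, -0.8252)
n_3 = (+0.9982, +0.0605)
n_4 = (+0.6059, +0.7956)
n_5 = (-0.7431, +0.6692)
  (0,1): δ = 141.69°  ·
  (0,2): δ = 93.37°  ·
  (0,3): δ = 34.29°  ·
  (0,4): δ = 14.95°  ✓
  (0,5): δ = 100.24°  ·
  (1,2): δ = 131.67°  ·
  (1,3): δ = 72.60°  ·
  (1,4): δ = 23.36°  ·
  (1,5): δ = 61.93°  ·
  (2,3): δ = 120.92°  ·
  (2,4): δ = 71.68°  ·
  (2,5): δ = 13.61°  ✓
  (3,4): δ = 130.76°  ·
  (3,5): δ = 45.47°  ·
  (4,5): δ = 94.71°  ·
antipodal pairs: 2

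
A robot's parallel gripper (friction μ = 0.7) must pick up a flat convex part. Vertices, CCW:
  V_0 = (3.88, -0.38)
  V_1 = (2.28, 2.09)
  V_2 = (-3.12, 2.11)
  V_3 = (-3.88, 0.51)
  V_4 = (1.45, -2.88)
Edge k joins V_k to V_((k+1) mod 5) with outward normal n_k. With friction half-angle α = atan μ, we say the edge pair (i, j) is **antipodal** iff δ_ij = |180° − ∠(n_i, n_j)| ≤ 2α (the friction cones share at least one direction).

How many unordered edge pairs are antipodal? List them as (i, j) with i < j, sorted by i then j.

α = atan 0.7 = 34.99°;  2α = 69.98°
n_0 = (+0.8393, +0.5437)
n_1 = (+0.0037, +1.0000)
n_2 = (-0.9033, +0.4291)
n_3 = (-0.5367, -0.8438)
n_4 = (+0.7171, -0.6970)
  (0,1): δ = 123.15°  ·
  (0,2): δ = 58.34°  ✓
  (0,3): δ = 24.61°  ✓
  (0,4): δ = 102.88°  ·
  (1,2): δ = 115.20°  ·
  (1,3): δ = 32.25°  ✓
  (1,4): δ = 46.03°  ✓
  (2,3): δ = 97.05°  ·
  (2,4): δ = 18.78°  ✓
  (3,4): δ = 101.73°  ·
antipodal pairs: 5

count = 5; pairs: (0,2), (0,3), (1,3), (1,4), (2,4)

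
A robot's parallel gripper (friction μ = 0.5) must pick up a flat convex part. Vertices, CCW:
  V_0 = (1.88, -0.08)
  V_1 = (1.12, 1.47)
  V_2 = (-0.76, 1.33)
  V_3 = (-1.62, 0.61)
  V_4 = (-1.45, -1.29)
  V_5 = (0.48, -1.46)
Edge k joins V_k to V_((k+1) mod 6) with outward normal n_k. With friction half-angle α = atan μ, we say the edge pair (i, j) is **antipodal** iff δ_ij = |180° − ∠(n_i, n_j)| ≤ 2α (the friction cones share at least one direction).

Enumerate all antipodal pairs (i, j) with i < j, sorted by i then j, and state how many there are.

count = 6; pairs: (0,3), (1,4), (1,5), (2,4), (2,5), (3,5)

α = atan 0.5 = 26.57°;  2α = 53.13°
n_0 = (+0.8979, +0.4402)
n_1 = (-0.0743, +0.9972)
n_2 = (-0.6419, +0.7668)
n_3 = (-0.9960, -0.0891)
n_4 = (-0.0877, -0.9961)
n_5 = (+0.7020, -0.7122)
  (0,1): δ = 111.86°  ·
  (0,2): δ = 76.18°  ·
  (0,3): δ = 21.01°  ✓
  (0,4): δ = 58.85°  ·
  (0,5): δ = 108.47°  ·
  (1,2): δ = 144.32°  ·
  (1,3): δ = 89.15°  ·
  (1,4): δ = 9.29°  ✓
  (1,5): δ = 40.33°  ✓
  (2,3): δ = 124.82°  ·
  (2,4): δ = 44.97°  ✓
  (2,5): δ = 4.65°  ✓
  (3,4): δ = 100.15°  ·
  (3,5): δ = 50.53°  ✓
  (4,5): δ = 130.38°  ·
antipodal pairs: 6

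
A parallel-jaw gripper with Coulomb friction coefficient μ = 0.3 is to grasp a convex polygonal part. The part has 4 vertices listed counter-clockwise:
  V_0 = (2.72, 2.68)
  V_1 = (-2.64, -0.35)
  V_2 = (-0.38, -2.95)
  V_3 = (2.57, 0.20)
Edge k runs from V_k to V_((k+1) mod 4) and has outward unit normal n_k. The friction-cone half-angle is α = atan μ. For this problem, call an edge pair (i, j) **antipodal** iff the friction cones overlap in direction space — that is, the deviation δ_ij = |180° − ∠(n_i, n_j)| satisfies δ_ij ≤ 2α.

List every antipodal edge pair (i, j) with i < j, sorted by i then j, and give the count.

count = 1; pairs: (0,2)

α = atan 0.3 = 16.70°;  2α = 33.40°
n_0 = (-0.4921, +0.8705)
n_1 = (-0.7547, -0.6560)
n_2 = (+0.7299, -0.6836)
n_3 = (+0.9982, -0.0604)
  (0,1): δ = 78.48°  ·
  (0,2): δ = 17.40°  ✓
  (0,3): δ = 57.06°  ·
  (1,2): δ = 84.12°  ·
  (1,3): δ = 44.46°  ·
  (2,3): δ = 140.34°  ·
antipodal pairs: 1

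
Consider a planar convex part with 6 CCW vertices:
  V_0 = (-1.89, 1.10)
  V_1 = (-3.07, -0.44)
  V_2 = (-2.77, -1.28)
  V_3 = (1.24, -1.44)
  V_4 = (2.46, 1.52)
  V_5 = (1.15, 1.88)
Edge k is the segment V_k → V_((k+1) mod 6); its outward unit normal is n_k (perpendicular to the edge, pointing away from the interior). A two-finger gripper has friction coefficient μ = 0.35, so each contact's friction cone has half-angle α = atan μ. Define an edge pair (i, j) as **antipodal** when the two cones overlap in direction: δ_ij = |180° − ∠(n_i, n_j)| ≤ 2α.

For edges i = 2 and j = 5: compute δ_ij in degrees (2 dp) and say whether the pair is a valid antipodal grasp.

α = atan 0.35 = 19.29°;  2α = 38.58°
edge 2: e_2 = (+4.01, -0.16);  n_2 = (-0.0399, -0.9992)
edge 5: e_5 = (-3.04, -0.78);  n_5 = (-0.2485, +0.9686)
∠(n_2, n_5) = 163.32°
δ = |180° − 163.32°| = 16.68°
16.68° ≤ 2α = 38.58°  →  valid

δ = 16.68°, valid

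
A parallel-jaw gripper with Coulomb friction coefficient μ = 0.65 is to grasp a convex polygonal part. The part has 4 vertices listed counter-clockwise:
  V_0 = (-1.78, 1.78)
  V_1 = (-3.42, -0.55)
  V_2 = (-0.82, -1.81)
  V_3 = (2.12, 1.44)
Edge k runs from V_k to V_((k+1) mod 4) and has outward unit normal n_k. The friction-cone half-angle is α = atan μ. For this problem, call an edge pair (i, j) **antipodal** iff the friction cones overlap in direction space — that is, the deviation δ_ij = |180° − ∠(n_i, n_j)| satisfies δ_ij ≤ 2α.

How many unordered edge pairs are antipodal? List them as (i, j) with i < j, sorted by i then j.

count = 3; pairs: (0,2), (1,3), (2,3)

α = atan 0.65 = 33.02°;  2α = 66.05°
n_0 = (-0.8177, +0.5756)
n_1 = (-0.4361, -0.8999)
n_2 = (+0.7416, -0.6709)
n_3 = (+0.0869, +0.9962)
  (0,1): δ = 80.72°  ·
  (0,2): δ = 6.99°  ✓
  (0,3): δ = 120.16°  ·
  (1,2): δ = 106.28°  ·
  (1,3): δ = 20.87°  ✓
  (2,3): δ = 52.85°  ✓
antipodal pairs: 3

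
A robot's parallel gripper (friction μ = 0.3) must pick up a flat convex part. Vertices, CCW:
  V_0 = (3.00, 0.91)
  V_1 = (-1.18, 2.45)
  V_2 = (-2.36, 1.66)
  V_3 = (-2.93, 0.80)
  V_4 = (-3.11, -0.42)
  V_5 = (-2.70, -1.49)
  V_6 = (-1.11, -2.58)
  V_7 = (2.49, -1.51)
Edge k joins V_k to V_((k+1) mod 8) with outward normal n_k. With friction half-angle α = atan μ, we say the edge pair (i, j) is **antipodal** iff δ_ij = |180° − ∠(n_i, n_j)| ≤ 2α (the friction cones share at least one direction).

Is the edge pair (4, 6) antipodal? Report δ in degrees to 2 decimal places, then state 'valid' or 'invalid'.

δ = 94.41°, invalid

α = atan 0.3 = 16.70°;  2α = 33.40°
edge 4: e_4 = (+0.41, -1.07);  n_4 = (-0.9338, -0.3578)
edge 6: e_6 = (+3.60, +1.07);  n_6 = (+0.2849, -0.9586)
∠(n_4, n_6) = 85.59°
δ = |180° − 85.59°| = 94.41°
94.41° > 2α = 33.40°  →  invalid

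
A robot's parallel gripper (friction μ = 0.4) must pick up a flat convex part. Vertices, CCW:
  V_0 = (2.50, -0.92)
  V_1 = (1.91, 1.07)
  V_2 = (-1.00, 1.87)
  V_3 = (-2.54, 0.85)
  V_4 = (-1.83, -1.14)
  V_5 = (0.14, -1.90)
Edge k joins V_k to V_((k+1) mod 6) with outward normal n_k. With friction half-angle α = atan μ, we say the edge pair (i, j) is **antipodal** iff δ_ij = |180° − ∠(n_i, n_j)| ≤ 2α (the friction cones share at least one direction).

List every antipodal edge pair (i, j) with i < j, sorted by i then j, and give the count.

count = 4; pairs: (0,3), (1,4), (1,5), (2,5)

α = atan 0.4 = 21.80°;  2α = 43.60°
n_0 = (+0.9587, +0.2843)
n_1 = (+0.2651, +0.9642)
n_2 = (-0.5522, +0.8337)
n_3 = (-0.9418, -0.3360)
n_4 = (-0.3599, -0.9330)
n_5 = (+0.3835, -0.9235)
  (0,1): δ = 121.89°  ·
  (0,2): δ = 73.00°  ·
  (0,3): δ = 3.12°  ✓
  (0,4): δ = 52.39°  ·
  (0,5): δ = 96.04°  ·
  (1,2): δ = 131.11°  ·
  (1,3): δ = 54.99°  ·
  (1,4): δ = 5.72°  ✓
  (1,5): δ = 37.92°  ✓
  (2,3): δ = 103.88°  ·
  (2,4): δ = 54.61°  ·
  (2,5): δ = 10.97°  ✓
  (3,4): δ = 130.73°  ·
  (3,5): δ = 87.08°  ·
  (4,5): δ = 136.35°  ·
antipodal pairs: 4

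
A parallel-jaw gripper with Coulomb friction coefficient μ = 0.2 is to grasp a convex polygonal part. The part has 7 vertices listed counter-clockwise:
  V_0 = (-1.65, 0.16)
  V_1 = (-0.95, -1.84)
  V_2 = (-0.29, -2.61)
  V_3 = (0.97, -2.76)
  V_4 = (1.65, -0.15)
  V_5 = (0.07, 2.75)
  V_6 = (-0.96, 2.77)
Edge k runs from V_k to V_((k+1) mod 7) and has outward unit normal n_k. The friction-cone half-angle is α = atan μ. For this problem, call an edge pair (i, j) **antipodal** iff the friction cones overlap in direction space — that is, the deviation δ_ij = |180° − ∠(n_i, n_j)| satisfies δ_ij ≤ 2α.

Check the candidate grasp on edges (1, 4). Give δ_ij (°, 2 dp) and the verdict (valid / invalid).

δ = 12.02°, valid

α = atan 0.2 = 11.31°;  2α = 22.62°
edge 1: e_1 = (+0.66, -0.77);  n_1 = (-0.7593, -0.6508)
edge 4: e_4 = (-1.58, +2.90);  n_4 = (+0.8781, +0.4784)
∠(n_1, n_4) = 167.98°
δ = |180° − 167.98°| = 12.02°
12.02° ≤ 2α = 22.62°  →  valid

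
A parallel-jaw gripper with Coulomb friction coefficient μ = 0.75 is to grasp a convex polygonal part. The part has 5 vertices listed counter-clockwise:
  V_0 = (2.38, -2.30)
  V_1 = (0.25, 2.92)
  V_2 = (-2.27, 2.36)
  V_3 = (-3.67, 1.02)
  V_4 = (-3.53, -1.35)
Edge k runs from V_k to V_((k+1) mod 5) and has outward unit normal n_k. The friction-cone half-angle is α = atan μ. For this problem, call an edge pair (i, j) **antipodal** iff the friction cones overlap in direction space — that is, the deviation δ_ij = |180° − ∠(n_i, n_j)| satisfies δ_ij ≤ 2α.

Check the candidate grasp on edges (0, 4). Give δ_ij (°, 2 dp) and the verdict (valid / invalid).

δ = 58.67°, valid

α = atan 0.75 = 36.87°;  2α = 73.74°
edge 0: e_0 = (-2.13, +5.22);  n_0 = (+0.9259, +0.3778)
edge 4: e_4 = (+5.91, -0.95);  n_4 = (-0.1587, -0.9873)
∠(n_0, n_4) = 121.33°
δ = |180° − 121.33°| = 58.67°
58.67° ≤ 2α = 73.74°  →  valid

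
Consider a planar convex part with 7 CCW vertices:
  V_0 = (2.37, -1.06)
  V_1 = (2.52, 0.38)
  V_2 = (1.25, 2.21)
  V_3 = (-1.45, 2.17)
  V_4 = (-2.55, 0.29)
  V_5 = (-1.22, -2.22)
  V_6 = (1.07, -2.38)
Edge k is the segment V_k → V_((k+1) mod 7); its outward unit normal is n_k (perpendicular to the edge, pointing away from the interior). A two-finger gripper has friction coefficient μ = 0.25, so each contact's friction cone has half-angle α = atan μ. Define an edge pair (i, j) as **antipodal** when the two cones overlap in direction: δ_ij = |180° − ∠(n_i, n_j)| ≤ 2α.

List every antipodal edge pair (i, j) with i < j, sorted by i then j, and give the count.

count = 4; pairs: (0,3), (1,4), (2,5), (3,6)

α = atan 0.25 = 14.04°;  2α = 28.07°
n_0 = (+0.9946, -0.1036)
n_1 = (+0.8215, +0.5701)
n_2 = (-0.0148, +0.9999)
n_3 = (-0.8631, +0.5050)
n_4 = (-0.8836, -0.4682)
n_5 = (-0.0697, -0.9976)
n_6 = (+0.7125, -0.7017)
  (0,1): δ = 139.29°  ·
  (0,2): δ = 83.20°  ·
  (0,3): δ = 24.39°  ✓
  (0,4): δ = 33.87°  ·
  (0,5): δ = 91.95°  ·
  (0,6): δ = 141.38°  ·
  (1,2): δ = 123.91°  ·
  (1,3): δ = 65.09°  ·
  (1,4): δ = 6.84°  ✓
  (1,5): δ = 51.24°  ·
  (1,6): δ = 100.68°  ·
  (2,3): δ = 121.18°  ·
  (2,4): δ = 62.93°  ·
  (2,5): δ = 4.85°  ✓
  (2,6): δ = 44.59°  ·
  (3,4): δ = 121.75°  ·
  (3,5): δ = 63.66°  ·
  (3,6): δ = 14.23°  ✓
  (4,5): δ = 121.91°  ·
  (4,6): δ = 72.48°  ·
  (5,6): δ = 130.57°  ·
antipodal pairs: 4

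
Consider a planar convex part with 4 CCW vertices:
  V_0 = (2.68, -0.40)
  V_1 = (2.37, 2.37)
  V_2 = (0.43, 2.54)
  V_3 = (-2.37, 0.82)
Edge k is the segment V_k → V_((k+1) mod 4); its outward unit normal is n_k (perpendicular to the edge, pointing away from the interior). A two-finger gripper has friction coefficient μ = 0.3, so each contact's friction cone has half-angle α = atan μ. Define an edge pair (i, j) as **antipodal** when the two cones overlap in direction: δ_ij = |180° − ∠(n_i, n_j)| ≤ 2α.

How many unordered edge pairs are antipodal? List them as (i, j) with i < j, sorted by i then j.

count = 1; pairs: (1,3)

α = atan 0.3 = 16.70°;  2α = 33.40°
n_0 = (+0.9938, +0.1112)
n_1 = (+0.0873, +0.9962)
n_2 = (-0.5234, +0.8521)
n_3 = (-0.2348, -0.9720)
  (0,1): δ = 101.39°  ·
  (0,2): δ = 64.82°  ·
  (0,3): δ = 70.03°  ·
  (1,2): δ = 143.43°  ·
  (1,3): δ = 8.57°  ✓
  (2,3): δ = 45.14°  ·
antipodal pairs: 1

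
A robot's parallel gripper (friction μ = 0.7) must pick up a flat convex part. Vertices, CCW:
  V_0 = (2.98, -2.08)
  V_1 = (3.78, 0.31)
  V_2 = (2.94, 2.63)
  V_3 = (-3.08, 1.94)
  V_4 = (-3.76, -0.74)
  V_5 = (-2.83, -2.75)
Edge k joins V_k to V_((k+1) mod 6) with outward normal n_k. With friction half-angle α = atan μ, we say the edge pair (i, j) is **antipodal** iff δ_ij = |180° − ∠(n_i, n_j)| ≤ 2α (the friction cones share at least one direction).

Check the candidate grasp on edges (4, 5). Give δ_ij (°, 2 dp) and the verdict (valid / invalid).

α = atan 0.7 = 34.99°;  2α = 69.98°
edge 4: e_4 = (+0.93, -2.01);  n_4 = (-0.9076, -0.4199)
edge 5: e_5 = (+5.81, +0.67);  n_5 = (+0.1146, -0.9934)
∠(n_4, n_5) = 71.75°
δ = |180° − 71.75°| = 108.25°
108.25° > 2α = 69.98°  →  invalid

δ = 108.25°, invalid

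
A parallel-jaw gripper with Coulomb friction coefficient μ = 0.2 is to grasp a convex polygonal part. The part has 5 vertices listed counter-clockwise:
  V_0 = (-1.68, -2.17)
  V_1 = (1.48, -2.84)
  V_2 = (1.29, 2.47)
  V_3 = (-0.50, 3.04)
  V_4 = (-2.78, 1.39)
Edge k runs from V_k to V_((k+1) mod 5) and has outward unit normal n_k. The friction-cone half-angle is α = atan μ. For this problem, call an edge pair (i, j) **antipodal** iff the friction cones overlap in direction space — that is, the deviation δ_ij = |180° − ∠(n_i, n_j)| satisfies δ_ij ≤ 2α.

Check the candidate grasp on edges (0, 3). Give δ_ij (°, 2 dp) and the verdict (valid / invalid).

α = atan 0.2 = 11.31°;  2α = 22.62°
edge 0: e_0 = (+3.16, -0.67);  n_0 = (-0.2074, -0.9783)
edge 3: e_3 = (-2.28, -1.65);  n_3 = (-0.5863, +0.8101)
∠(n_0, n_3) = 132.14°
δ = |180° − 132.14°| = 47.86°
47.86° > 2α = 22.62°  →  invalid

δ = 47.86°, invalid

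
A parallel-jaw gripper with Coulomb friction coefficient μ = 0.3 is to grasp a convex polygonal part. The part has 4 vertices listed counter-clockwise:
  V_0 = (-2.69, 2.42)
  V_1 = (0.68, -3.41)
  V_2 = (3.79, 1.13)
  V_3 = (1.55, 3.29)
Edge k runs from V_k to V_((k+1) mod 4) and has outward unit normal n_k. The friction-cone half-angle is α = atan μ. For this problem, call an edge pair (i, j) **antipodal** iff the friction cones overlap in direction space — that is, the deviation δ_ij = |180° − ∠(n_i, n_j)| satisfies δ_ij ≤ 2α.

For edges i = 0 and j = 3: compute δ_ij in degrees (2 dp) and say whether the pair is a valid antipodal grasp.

δ = 71.57°, invalid

α = atan 0.3 = 16.70°;  2α = 33.40°
edge 0: e_0 = (+3.37, -5.83);  n_0 = (-0.8658, -0.5005)
edge 3: e_3 = (-4.24, -0.87);  n_3 = (-0.2010, +0.9796)
∠(n_0, n_3) = 108.43°
δ = |180° − 108.43°| = 71.57°
71.57° > 2α = 33.40°  →  invalid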